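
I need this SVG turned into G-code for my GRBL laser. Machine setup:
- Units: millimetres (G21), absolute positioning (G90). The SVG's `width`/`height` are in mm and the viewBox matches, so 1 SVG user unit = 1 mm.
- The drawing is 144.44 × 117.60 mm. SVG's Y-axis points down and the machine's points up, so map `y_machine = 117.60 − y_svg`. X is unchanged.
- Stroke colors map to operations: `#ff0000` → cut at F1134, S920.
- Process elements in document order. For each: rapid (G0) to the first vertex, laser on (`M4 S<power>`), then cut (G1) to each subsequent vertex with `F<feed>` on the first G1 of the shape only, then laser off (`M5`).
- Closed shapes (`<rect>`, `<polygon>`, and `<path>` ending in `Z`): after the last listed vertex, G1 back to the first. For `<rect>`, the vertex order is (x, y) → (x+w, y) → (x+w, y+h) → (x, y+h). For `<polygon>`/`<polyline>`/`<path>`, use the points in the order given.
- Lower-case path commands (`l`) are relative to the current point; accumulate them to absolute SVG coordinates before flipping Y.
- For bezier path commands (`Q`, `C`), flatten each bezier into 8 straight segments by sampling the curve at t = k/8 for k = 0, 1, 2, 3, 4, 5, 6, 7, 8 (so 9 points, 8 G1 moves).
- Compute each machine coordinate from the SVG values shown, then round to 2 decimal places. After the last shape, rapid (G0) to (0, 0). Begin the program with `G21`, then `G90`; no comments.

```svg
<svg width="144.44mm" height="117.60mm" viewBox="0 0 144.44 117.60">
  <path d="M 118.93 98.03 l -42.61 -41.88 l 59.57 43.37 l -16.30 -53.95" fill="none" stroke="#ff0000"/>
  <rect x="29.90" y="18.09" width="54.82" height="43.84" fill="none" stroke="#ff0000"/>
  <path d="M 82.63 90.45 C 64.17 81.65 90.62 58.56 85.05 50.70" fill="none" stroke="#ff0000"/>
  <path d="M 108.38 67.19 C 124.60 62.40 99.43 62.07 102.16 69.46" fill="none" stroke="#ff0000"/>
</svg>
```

viewBox `0 0 144.44 117.60` with mm width/height → 1 unit = 1 mm. Flip: y_m = 117.60 − y_svg.

**Shape 1** — `<path>` open polyline, stroke `#ff0000` → cut (S920, F1134). Machine vertices: (118.93,19.57) → (76.32,61.45) → (135.89,18.08) → (119.59,72.03). Open path.

**Shape 2** — `<rect>` rectangle, stroke `#ff0000` → cut (S920, F1134). Machine vertices: (29.90,99.51) → (84.72,99.51) → (84.72,55.67) → (29.90,55.67) → (29.90,99.51). Closed: final G1 returns to the first vertex.

**Shape 3** — `<path>` cubic bezier, stroke `#ff0000` → cut (S920, F1134). Control points (SVG): P0=(82.63,90.45), P1=(64.17,81.65), P2=(90.62,58.56), P3=(85.05,50.70); sampled at t=k/8. Machine vertices: (82.63,27.15) → (77.66,31.06) → (76.00,35.97) → (76.75,41.52) → (79.01,47.38) → (81.86,53.19) → (84.43,58.61) → (85.79,63.30) → (85.05,66.90). Open path.

**Shape 4** — `<path>` cubic bezier, stroke `#ff0000` → cut (S920, F1134). Control points (SVG): P0=(108.38,67.19), P1=(124.60,62.40), P2=(99.43,62.07), P3=(102.16,69.46); sampled at t=k/8. Machine vertices: (108.38,50.41) → (112.66,51.99) → (113.87,53.12) → (112.82,53.75) → (110.33,53.84) → (107.21,53.37) → (104.26,52.29) → (102.31,50.56) → (102.16,48.14). Open path.

G21
G90
G0 X118.93 Y19.57
M4 S920
G1 X76.32 Y61.45 F1134
G1 X135.89 Y18.08
G1 X119.59 Y72.03
M5
G0 X29.90 Y99.51
M4 S920
G1 X84.72 Y99.51 F1134
G1 X84.72 Y55.67
G1 X29.90 Y55.67
G1 X29.90 Y99.51
M5
G0 X82.63 Y27.15
M4 S920
G1 X77.66 Y31.06 F1134
G1 X76.00 Y35.97
G1 X76.75 Y41.52
G1 X79.01 Y47.38
G1 X81.86 Y53.19
G1 X84.43 Y58.61
G1 X85.79 Y63.30
G1 X85.05 Y66.90
M5
G0 X108.38 Y50.41
M4 S920
G1 X112.66 Y51.99 F1134
G1 X113.87 Y53.12
G1 X112.82 Y53.75
G1 X110.33 Y53.84
G1 X107.21 Y53.37
G1 X104.26 Y52.29
G1 X102.31 Y50.56
G1 X102.16 Y48.14
M5
G0 X0.00 Y0.00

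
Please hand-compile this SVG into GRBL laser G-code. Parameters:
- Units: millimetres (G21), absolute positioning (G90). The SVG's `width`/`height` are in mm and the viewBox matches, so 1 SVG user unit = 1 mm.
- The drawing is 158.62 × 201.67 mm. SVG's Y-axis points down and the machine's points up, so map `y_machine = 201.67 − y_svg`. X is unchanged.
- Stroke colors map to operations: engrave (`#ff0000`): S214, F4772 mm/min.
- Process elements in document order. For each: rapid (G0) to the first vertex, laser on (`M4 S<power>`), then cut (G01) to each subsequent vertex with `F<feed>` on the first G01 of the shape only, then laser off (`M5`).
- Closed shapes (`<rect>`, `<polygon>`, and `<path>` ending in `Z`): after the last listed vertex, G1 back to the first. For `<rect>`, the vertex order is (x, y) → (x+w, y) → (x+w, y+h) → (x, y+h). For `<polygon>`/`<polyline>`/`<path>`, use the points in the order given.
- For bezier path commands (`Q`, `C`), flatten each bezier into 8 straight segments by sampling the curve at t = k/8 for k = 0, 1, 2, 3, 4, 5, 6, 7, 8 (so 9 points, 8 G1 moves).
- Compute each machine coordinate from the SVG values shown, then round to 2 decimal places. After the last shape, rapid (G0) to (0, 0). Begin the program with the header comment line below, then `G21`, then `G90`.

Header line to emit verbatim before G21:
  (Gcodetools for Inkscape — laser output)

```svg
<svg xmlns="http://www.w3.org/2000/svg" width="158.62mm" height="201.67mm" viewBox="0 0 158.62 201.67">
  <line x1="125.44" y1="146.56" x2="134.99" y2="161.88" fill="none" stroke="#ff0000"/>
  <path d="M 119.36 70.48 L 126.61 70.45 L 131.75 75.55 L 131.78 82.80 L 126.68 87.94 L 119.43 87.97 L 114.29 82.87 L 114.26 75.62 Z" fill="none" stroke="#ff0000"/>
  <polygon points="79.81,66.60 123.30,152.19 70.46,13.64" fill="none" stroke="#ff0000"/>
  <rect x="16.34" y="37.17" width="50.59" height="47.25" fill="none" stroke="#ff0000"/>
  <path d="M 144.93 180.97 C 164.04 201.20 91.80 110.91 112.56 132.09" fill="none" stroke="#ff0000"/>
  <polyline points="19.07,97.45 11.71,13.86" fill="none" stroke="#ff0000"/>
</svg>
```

(Gcodetools for Inkscape — laser output)
G21
G90
G0 X125.44 Y55.11
M4 S214
G01 X134.99 Y39.79 F4772
M5
G0 X119.36 Y131.19
M4 S214
G01 X126.61 Y131.22 F4772
G01 X131.75 Y126.12
G01 X131.78 Y118.87
G01 X126.68 Y113.73
G01 X119.43 Y113.70
G01 X114.29 Y118.80
G01 X114.26 Y126.05
G01 X119.36 Y131.19
M5
G0 X79.81 Y135.07
M4 S214
G01 X123.30 Y49.48 F4772
G01 X70.46 Y188.03
G01 X79.81 Y135.07
M5
G0 X16.34 Y164.50
M4 S214
G01 X66.93 Y164.50 F4772
G01 X66.93 Y117.25
G01 X16.34 Y117.25
G01 X16.34 Y164.50
M5
G0 X144.93 Y20.70
M4 S214
G01 X148.17 Y17.86 F4772
G01 X145.01 Y22.78
G01 X137.61 Y32.86
G01 X128.13 Y45.50
G01 X118.72 Y58.09
G01 X111.55 Y68.03
G01 X108.77 Y72.73
G01 X112.56 Y69.58
M5
G0 X19.07 Y104.22
M4 S214
G01 X11.71 Y187.81 F4772
M5
G0 X0.00 Y0.00

viewBox `0 0 158.62 201.67` with mm width/height → 1 unit = 1 mm. Flip: y_m = 201.67 − y_svg.

**Shape 1** — `<line>` line segment, stroke `#ff0000` → engrave (S214, F4772). Machine vertices: (125.44,55.11) → (134.99,39.79). Open path.

**Shape 2** — `<path>` regular polygon, stroke `#ff0000` → engrave (S214, F4772). Machine vertices: (119.36,131.19) → (126.61,131.22) → (131.75,126.12) → (131.78,118.87) → (126.68,113.73) → (119.43,113.70) → (114.29,118.80) → (114.26,126.05) → (119.36,131.19). Closed: final G1 returns to the first vertex.

**Shape 3** — `<polygon>` closed polygon, stroke `#ff0000` → engrave (S214, F4772). Machine vertices: (79.81,135.07) → (123.30,49.48) → (70.46,188.03) → (79.81,135.07). Closed: final G1 returns to the first vertex.

**Shape 4** — `<rect>` rectangle, stroke `#ff0000` → engrave (S214, F4772). Machine vertices: (16.34,164.50) → (66.93,164.50) → (66.93,117.25) → (16.34,117.25) → (16.34,164.50). Closed: final G1 returns to the first vertex.

**Shape 5** — `<path>` cubic bezier, stroke `#ff0000` → engrave (S214, F4772). Control points (SVG): P0=(144.93,180.97), P1=(164.04,201.20), P2=(91.80,110.91), P3=(112.56,132.09); sampled at t=k/8. Machine vertices: (144.93,20.70) → (148.17,17.86) → (145.01,22.78) → (137.61,32.86) → (128.13,45.50) → (118.72,58.09) → (111.55,68.03) → (108.77,72.73) → (112.56,69.58). Open path.

**Shape 6** — `<polyline>` line segment, stroke `#ff0000` → engrave (S214, F4772). Machine vertices: (19.07,104.22) → (11.71,187.81). Open path.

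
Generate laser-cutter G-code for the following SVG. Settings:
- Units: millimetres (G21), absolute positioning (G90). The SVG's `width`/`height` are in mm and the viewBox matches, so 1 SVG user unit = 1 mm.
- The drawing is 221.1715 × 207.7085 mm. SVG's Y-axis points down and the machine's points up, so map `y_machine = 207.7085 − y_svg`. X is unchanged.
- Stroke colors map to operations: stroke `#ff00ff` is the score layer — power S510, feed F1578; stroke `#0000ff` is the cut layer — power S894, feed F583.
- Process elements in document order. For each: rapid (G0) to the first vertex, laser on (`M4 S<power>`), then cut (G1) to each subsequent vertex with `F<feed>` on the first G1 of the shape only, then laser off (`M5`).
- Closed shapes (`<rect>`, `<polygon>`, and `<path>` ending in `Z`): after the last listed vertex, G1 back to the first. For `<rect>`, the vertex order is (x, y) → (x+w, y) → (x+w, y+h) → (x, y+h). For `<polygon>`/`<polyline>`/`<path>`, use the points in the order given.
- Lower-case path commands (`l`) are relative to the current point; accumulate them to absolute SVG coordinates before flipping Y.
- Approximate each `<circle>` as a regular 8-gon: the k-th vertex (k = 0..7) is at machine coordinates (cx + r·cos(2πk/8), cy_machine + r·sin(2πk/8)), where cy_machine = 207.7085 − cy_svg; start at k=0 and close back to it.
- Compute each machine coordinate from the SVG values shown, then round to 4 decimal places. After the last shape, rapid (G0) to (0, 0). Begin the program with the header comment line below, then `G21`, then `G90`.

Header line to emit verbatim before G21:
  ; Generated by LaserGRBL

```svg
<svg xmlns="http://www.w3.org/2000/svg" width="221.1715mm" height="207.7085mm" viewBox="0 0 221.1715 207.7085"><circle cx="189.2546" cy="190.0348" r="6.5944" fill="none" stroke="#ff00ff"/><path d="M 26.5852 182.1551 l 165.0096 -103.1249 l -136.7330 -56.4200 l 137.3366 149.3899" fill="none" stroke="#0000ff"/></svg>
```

; Generated by LaserGRBL
G21
G90
G0 X195.8490 Y17.6737
M4 S510
G1 X193.9175 Y22.3366 F1578
G1 X189.2546 Y24.2681
G1 X184.5917 Y22.3366
G1 X182.6602 Y17.6737
G1 X184.5917 Y13.0108
G1 X189.2546 Y11.0793
G1 X193.9175 Y13.0108
G1 X195.8490 Y17.6737
M5
G0 X26.5852 Y25.5534
M4 S894
G1 X191.5948 Y128.6783 F583
G1 X54.8618 Y185.0983
G1 X192.1984 Y35.7084
M5
G0 X0.0000 Y0.0000

viewBox `0 0 221.1715 207.7085` with mm width/height → 1 unit = 1 mm. Flip: y_m = 207.7085 − y_svg.

**Shape 1** — `<circle>` circle, stroke `#ff00ff` → score (S510, F1578). Machine vertices: (195.8490,17.6737) → (193.9175,22.3366) → (189.2546,24.2681) → (184.5917,22.3366) → (182.6602,17.6737) → (184.5917,13.0108) → (189.2546,11.0793) → (193.9175,13.0108) → (195.8490,17.6737). Closed: final G1 returns to the first vertex.

**Shape 2** — `<path>` open polyline, stroke `#0000ff` → cut (S894, F583). Machine vertices: (26.5852,25.5534) → (191.5948,128.6783) → (54.8618,185.0983) → (192.1984,35.7084). Open path.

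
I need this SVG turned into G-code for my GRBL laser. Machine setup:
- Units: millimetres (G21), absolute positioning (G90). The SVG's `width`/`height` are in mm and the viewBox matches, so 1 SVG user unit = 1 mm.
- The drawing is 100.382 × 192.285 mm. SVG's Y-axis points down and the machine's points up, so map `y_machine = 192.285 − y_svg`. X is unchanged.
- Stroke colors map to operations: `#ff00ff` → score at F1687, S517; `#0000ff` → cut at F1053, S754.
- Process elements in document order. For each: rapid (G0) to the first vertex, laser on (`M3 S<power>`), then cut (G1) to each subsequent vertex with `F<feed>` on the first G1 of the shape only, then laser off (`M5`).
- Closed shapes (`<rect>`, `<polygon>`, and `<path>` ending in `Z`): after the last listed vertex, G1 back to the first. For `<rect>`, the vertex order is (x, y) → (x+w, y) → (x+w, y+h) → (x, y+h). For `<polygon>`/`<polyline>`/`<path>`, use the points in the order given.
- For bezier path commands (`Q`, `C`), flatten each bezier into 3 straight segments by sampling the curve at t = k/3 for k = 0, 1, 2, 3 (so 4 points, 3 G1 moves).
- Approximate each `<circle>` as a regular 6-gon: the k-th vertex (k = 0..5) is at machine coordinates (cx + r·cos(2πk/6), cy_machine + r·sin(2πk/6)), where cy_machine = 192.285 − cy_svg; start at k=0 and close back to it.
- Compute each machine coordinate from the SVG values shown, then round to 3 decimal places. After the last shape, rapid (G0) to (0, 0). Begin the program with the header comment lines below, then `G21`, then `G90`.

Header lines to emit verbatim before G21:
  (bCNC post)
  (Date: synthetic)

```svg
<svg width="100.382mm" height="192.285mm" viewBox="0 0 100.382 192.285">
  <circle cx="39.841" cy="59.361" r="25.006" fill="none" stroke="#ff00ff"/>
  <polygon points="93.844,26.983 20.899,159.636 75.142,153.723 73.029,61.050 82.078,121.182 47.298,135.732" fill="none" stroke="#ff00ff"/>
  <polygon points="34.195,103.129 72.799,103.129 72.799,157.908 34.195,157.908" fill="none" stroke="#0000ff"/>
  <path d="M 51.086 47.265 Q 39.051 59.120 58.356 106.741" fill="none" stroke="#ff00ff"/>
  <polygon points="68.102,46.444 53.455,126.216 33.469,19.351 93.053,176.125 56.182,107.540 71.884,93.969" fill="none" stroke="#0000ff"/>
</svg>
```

(bCNC post)
(Date: synthetic)
G21
G90
G0 X64.847 Y132.924
M3 S517
G1 X52.344 Y154.580 F1687
G1 X27.338 Y154.580
G1 X14.835 Y132.924
G1 X27.338 Y111.268
G1 X52.344 Y111.268
G1 X64.847 Y132.924
M5
G0 X93.844 Y165.302
M3 S517
G1 X20.899 Y32.649 F1687
G1 X75.142 Y38.562
G1 X73.029 Y131.235
G1 X82.078 Y71.103
G1 X47.298 Y56.553
G1 X93.844 Y165.302
M5
G0 X34.195 Y89.156
M3 S754
G1 X72.799 Y89.156 F1053
G1 X72.799 Y34.377
G1 X34.195 Y34.377
G1 X34.195 Y89.156
M5
G0 X51.086 Y145.020
M3 S517
G1 X46.545 Y133.143 F1687
G1 X48.968 Y113.317
G1 X58.356 Y85.544
M5
G0 X68.102 Y145.841
M3 S754
G1 X53.455 Y66.069 F1053
G1 X33.469 Y172.934
G1 X93.053 Y16.160
G1 X56.182 Y84.745
G1 X71.884 Y98.316
G1 X68.102 Y145.841
M5
G0 X0.000 Y0.000

viewBox `0 0 100.382 192.285` with mm width/height → 1 unit = 1 mm. Flip: y_m = 192.285 − y_svg.

**Shape 1** — `<circle>` circle, stroke `#ff00ff` → score (S517, F1687). Machine vertices: (64.847,132.924) → (52.344,154.580) → (27.338,154.580) → (14.835,132.924) → (27.338,111.268) → (52.344,111.268) → (64.847,132.924). Closed: final G1 returns to the first vertex.

**Shape 2** — `<polygon>` closed polygon, stroke `#ff00ff` → score (S517, F1687). Machine vertices: (93.844,165.302) → (20.899,32.649) → (75.142,38.562) → (73.029,131.235) → (82.078,71.103) → (47.298,56.553) → (93.844,165.302). Closed: final G1 returns to the first vertex.

**Shape 3** — `<polygon>` rectangle, stroke `#0000ff` → cut (S754, F1053). Machine vertices: (34.195,89.156) → (72.799,89.156) → (72.799,34.377) → (34.195,34.377) → (34.195,89.156). Closed: final G1 returns to the first vertex.

**Shape 4** — `<path>` quadratic bezier, stroke `#ff00ff` → score (S517, F1687). Control points (SVG): P0=(51.086,47.265), P1=(39.051,59.120), P2=(58.356,106.741); sampled at t=k/3. Machine vertices: (51.086,145.020) → (46.545,133.143) → (48.968,113.317) → (58.356,85.544). Open path.

**Shape 5** — `<polygon>` closed polygon, stroke `#0000ff` → cut (S754, F1053). Machine vertices: (68.102,145.841) → (53.455,66.069) → (33.469,172.934) → (93.053,16.160) → (56.182,84.745) → (71.884,98.316) → (68.102,145.841). Closed: final G1 returns to the first vertex.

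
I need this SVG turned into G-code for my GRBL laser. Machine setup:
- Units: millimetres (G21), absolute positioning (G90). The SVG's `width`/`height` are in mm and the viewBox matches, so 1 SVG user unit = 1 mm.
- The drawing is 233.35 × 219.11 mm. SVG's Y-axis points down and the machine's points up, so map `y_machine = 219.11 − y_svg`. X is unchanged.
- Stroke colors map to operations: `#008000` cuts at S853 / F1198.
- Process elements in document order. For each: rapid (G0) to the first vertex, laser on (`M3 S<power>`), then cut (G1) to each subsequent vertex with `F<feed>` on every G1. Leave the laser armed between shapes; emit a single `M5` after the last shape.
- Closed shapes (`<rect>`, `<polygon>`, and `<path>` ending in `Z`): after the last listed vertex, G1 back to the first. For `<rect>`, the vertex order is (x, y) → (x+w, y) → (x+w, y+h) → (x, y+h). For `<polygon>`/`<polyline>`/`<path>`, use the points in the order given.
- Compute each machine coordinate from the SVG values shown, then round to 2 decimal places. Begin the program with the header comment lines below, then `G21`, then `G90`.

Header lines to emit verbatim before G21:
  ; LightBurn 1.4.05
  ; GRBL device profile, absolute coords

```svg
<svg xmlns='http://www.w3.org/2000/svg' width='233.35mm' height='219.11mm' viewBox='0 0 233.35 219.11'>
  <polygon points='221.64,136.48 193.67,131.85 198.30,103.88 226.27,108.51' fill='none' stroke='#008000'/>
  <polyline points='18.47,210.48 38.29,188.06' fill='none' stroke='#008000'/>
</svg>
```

; LightBurn 1.4.05
; GRBL device profile, absolute coords
G21
G90
G0 X221.64 Y82.63
M3 S853
G1 X193.67 Y87.26 F1198
G1 X198.30 Y115.23 F1198
G1 X226.27 Y110.60 F1198
G1 X221.64 Y82.63 F1198
G0 X18.47 Y8.63
M3 S853
G1 X38.29 Y31.05 F1198
M5

1 u = 1 mm; y_m = 219.11 − y.

[1] `<polygon>` regular polygon, #008000→cut S853 F1198: (221.64,82.63) → (193.67,87.26) → (198.30,115.23) → (226.27,110.60) → (221.64,82.63) (closed)

[2] `<polyline>` line segment, #008000→cut S853 F1198: (18.47,8.63) → (38.29,31.05)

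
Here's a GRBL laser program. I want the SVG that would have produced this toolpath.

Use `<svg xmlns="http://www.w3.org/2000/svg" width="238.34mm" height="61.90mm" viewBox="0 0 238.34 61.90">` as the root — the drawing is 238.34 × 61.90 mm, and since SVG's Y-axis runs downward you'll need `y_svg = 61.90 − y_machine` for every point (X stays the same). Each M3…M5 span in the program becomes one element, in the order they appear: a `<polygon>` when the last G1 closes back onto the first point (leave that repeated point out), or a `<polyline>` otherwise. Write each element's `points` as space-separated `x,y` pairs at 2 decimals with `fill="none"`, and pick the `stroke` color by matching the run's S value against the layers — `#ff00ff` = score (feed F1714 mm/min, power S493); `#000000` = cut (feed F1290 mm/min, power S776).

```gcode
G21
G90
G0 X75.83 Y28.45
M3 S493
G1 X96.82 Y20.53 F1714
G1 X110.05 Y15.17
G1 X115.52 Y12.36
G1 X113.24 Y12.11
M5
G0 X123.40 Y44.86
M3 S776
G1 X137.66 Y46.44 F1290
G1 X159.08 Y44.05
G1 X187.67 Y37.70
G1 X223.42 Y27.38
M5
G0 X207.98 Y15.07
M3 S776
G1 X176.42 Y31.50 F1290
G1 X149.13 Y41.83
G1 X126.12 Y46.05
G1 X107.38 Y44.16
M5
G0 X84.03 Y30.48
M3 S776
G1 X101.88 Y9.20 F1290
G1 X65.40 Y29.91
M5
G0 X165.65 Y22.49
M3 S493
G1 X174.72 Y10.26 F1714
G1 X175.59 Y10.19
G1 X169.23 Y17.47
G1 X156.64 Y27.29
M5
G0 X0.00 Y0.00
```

<svg xmlns="http://www.w3.org/2000/svg" width="238.34mm" height="61.90mm" viewBox="0 0 238.34 61.90">
  <polyline points="75.83,33.45 96.82,41.37 110.05,46.73 115.52,49.54 113.24,49.79" fill="none" stroke="#ff00ff"/>
  <polyline points="123.40,17.04 137.66,15.46 159.08,17.85 187.67,24.20 223.42,34.52" fill="none" stroke="#000000"/>
  <polyline points="207.98,46.83 176.42,30.40 149.13,20.07 126.12,15.85 107.38,17.74" fill="none" stroke="#000000"/>
  <polyline points="84.03,31.42 101.88,52.70 65.40,31.99" fill="none" stroke="#000000"/>
  <polyline points="165.65,39.41 174.72,51.64 175.59,51.71 169.23,44.43 156.64,34.61" fill="none" stroke="#ff00ff"/>
</svg>

y_svg = 61.90 − y_m.

[1] S493→`#ff00ff` (score); open run; points: 75.83,33.45 96.82,41.37 110.05,46.73 115.52,49.54 113.24,49.79

[2] S776→`#000000` (cut); open run; points: 123.40,17.04 137.66,15.46 159.08,17.85 187.67,24.20 223.42,34.52

[3] S776→`#000000` (cut); open run; points: 207.98,46.83 176.42,30.40 149.13,20.07 126.12,15.85 107.38,17.74

[4] S776→`#000000` (cut); open run; points: 84.03,31.42 101.88,52.70 65.40,31.99

[5] S493→`#ff00ff` (score); open run; points: 165.65,39.41 174.72,51.64 175.59,51.71 169.23,44.43 156.64,34.61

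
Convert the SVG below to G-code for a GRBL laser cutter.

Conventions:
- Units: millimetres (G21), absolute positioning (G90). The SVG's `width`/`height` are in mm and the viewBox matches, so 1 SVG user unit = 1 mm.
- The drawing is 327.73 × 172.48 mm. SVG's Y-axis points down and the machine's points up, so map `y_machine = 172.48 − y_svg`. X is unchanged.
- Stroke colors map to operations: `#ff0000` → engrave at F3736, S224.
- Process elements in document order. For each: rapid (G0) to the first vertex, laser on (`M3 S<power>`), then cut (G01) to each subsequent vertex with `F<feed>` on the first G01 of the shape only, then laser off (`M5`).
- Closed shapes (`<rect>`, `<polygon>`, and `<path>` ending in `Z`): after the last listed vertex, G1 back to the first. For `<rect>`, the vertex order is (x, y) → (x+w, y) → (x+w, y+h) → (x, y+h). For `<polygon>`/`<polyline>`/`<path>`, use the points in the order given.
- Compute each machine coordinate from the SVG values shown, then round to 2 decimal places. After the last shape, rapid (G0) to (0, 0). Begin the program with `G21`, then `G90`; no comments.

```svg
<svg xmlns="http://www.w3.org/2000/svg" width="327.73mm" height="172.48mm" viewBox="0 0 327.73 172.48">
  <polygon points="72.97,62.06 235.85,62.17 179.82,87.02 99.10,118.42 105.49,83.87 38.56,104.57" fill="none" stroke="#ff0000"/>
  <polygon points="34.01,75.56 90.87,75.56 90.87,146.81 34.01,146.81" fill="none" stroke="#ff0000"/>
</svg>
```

G21
G90
G0 X72.97 Y110.42
M3 S224
G01 X235.85 Y110.31 F3736
G01 X179.82 Y85.46
G01 X99.10 Y54.06
G01 X105.49 Y88.61
G01 X38.56 Y67.91
G01 X72.97 Y110.42
M5
G0 X34.01 Y96.92
M3 S224
G01 X90.87 Y96.92 F3736
G01 X90.87 Y25.67
G01 X34.01 Y25.67
G01 X34.01 Y96.92
M5
G0 X0.00 Y0.00

1 u = 1 mm; y_m = 172.48 − y.

[1] `<polygon>` closed polygon, #ff0000→engrave S224 F3736: (72.97,110.42) → (235.85,110.31) → (179.82,85.46) → (99.10,54.06) → (105.49,88.61) → (38.56,67.91) → (72.97,110.42) (closed)

[2] `<polygon>` rectangle, #ff0000→engrave S224 F3736: (34.01,96.92) → (90.87,96.92) → (90.87,25.67) → (34.01,25.67) → (34.01,96.92) (closed)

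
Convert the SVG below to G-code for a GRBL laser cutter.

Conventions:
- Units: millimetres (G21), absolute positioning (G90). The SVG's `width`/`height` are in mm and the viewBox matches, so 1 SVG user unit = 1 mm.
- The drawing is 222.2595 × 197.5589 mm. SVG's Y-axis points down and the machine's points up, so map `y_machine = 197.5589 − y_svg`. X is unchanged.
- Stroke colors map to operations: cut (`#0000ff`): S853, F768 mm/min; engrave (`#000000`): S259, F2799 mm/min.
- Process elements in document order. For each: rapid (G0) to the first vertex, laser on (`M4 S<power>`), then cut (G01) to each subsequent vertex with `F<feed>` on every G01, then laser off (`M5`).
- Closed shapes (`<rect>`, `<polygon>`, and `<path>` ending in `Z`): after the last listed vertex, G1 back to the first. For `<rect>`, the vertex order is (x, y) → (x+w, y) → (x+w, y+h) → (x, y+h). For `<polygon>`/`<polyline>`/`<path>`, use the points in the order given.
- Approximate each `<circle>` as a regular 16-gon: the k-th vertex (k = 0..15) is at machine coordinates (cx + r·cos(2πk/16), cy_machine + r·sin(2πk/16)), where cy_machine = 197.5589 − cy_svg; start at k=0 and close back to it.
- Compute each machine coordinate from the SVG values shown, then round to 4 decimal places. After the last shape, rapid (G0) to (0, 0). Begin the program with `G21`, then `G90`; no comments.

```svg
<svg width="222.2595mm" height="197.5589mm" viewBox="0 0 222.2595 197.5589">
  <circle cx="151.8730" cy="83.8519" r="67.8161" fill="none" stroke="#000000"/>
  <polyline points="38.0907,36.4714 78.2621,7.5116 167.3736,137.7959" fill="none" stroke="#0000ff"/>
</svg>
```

G21
G90
G0 X219.6891 Y113.7070
M4 S259
G01 X214.5269 Y139.6591 F2799
G01 X199.8262 Y161.6602 F2799
G01 X177.8251 Y176.3609 F2799
G01 X151.8730 Y181.5231 F2799
G01 X125.9209 Y176.3609 F2799
G01 X103.9198 Y161.6602 F2799
G01 X89.2191 Y139.6591 F2799
G01 X84.0569 Y113.7070 F2799
G01 X89.2191 Y87.7549 F2799
G01 X103.9198 Y65.7538 F2799
G01 X125.9209 Y51.0531 F2799
G01 X151.8730 Y45.8909 F2799
G01 X177.8251 Y51.0531 F2799
G01 X199.8262 Y65.7538 F2799
G01 X214.5269 Y87.7549 F2799
G01 X219.6891 Y113.7070 F2799
M5
G0 X38.0907 Y161.0875
M4 S853
G01 X78.2621 Y190.0473 F768
G01 X167.3736 Y59.7630 F768
M5
G0 X0.0000 Y0.0000

1 u = 1 mm; y_m = 197.5589 − y.

[1] `<circle>` circle, #000000→engrave S259 F2799: (219.6891,113.7070) → (214.5269,139.6591) → (199.8262,161.6602) → (177.8251,176.3609) → (151.8730,181.5231) → (125.9209,176.3609) → (103.9198,161.6602) → (89.2191,139.6591) → (84.0569,113.7070) → (89.2191,87.7549) → (103.9198,65.7538) → (125.9209,51.0531) → (151.8730,45.8909) → (177.8251,51.0531) → (199.8262,65.7538) → (214.5269,87.7549) → (219.6891,113.7070) (closed)

[2] `<polyline>` open polyline, #0000ff→cut S853 F768: (38.0907,161.0875) → (78.2621,190.0473) → (167.3736,59.7630)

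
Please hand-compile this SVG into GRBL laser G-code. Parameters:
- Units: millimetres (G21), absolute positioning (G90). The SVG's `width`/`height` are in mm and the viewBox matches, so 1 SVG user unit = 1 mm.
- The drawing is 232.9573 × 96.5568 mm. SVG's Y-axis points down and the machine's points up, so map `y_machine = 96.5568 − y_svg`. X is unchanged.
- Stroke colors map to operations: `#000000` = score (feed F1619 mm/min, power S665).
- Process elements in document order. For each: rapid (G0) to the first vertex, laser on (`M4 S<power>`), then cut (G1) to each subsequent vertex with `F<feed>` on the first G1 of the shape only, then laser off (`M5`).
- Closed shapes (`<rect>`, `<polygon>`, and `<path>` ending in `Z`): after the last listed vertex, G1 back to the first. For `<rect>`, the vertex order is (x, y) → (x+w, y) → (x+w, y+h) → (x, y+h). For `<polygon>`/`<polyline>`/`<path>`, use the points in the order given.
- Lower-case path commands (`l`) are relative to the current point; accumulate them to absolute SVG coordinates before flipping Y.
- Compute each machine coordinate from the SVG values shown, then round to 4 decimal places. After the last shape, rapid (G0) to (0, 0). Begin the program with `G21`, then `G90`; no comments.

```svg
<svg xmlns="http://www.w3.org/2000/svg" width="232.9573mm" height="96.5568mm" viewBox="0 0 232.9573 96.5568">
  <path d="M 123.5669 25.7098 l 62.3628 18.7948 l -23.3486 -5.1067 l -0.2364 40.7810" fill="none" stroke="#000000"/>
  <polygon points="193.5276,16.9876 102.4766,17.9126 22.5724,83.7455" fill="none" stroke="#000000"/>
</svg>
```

1 u = 1 mm; y_m = 96.5568 − y.

[1] `<path>` open polyline, #000000→score S665 F1619: (123.5669,70.8470) → (185.9297,52.0522) → (162.5811,57.1589) → (162.3447,16.3779)

[2] `<polygon>` closed polygon, #000000→score S665 F1619: (193.5276,79.5692) → (102.4766,78.6442) → (22.5724,12.8113) → (193.5276,79.5692) (closed)

G21
G90
G0 X123.5669 Y70.8470
M4 S665
G1 X185.9297 Y52.0522 F1619
G1 X162.5811 Y57.1589
G1 X162.3447 Y16.3779
M5
G0 X193.5276 Y79.5692
M4 S665
G1 X102.4766 Y78.6442 F1619
G1 X22.5724 Y12.8113
G1 X193.5276 Y79.5692
M5
G0 X0.0000 Y0.0000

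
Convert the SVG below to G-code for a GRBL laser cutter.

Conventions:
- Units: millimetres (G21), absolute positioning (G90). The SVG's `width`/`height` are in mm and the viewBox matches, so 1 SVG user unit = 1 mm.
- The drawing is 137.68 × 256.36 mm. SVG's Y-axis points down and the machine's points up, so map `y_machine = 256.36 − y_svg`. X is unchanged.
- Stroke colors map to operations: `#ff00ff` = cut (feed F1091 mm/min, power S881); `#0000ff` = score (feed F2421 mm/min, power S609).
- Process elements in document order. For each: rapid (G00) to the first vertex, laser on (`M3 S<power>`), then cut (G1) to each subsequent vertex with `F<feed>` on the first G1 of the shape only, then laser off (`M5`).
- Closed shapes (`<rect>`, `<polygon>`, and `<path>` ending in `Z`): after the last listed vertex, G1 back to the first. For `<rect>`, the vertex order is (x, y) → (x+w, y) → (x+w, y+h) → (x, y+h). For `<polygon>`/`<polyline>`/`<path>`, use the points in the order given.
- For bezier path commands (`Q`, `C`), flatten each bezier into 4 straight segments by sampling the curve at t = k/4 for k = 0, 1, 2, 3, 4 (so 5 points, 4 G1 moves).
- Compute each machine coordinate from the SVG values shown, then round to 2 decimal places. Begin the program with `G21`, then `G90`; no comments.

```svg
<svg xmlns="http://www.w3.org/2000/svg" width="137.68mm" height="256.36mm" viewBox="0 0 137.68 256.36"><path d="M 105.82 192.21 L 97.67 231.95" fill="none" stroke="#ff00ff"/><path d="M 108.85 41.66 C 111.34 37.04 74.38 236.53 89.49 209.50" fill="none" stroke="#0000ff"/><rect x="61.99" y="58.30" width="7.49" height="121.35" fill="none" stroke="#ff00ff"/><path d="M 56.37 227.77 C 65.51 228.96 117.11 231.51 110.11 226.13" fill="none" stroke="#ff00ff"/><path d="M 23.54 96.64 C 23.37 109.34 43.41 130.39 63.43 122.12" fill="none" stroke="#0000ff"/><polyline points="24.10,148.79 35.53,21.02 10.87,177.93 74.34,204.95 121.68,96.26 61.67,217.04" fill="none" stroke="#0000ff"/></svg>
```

Since the viewBox matches the mm dimensions, user units are millimetres directly. The only transform is the Y-flip y_m = 256.36 − y_svg.

Shape 1 is a line segment drawn with `<path>`. Its stroke #ff00ff means cut at S881, F1091. After flipping Y the toolpath is (105.82,64.15) → (97.67,24.41).

Shape 2 is a cubic bezier drawn with `<path>`. Its stroke #0000ff means score at S609, F2421. After flipping Y the toolpath is (108.85,214.70) → (104.75,186.62) → (94.44,122.38) → (86.49,62.33) → (89.49,46.86).

Shape 3 is a rectangle drawn with `<rect>`. Its stroke #ff00ff means cut at S881, F1091. After flipping Y the toolpath is (61.99,198.06) → (69.48,198.06) → (69.48,76.71) → (61.99,76.71) → (61.99,198.06), returning to the start.

Shape 4 is a cubic bezier drawn with `<path>`. Its stroke #ff00ff means cut at S881, F1091. After flipping Y the toolpath is (56.37,28.59) → (69.61,27.59) → (89.29,26.95) → (105.95,27.54) → (110.11,30.23).

Shape 5 is a cubic bezier drawn with `<path>`. Its stroke #0000ff means score at S609, F2421. After flipping Y the toolpath is (23.54,159.72) → (26.89,149.22) → (35.91,139.12) → (48.73,132.95) → (63.43,134.24).

Shape 6 is a open polyline drawn with `<polyline>`. Its stroke #0000ff means score at S609, F2421. After flipping Y the toolpath is (24.10,107.57) → (35.53,235.34) → (10.87,78.43) → (74.34,51.41) → (121.68,160.10) → (61.67,39.32).

G21
G90
G00 X105.82 Y64.15
M3 S881
G1 X97.67 Y24.41 F1091
M5
G00 X108.85 Y214.70
M3 S609
G1 X104.75 Y186.62 F2421
G1 X94.44 Y122.38
G1 X86.49 Y62.33
G1 X89.49 Y46.86
M5
G00 X61.99 Y198.06
M3 S881
G1 X69.48 Y198.06 F1091
G1 X69.48 Y76.71
G1 X61.99 Y76.71
G1 X61.99 Y198.06
M5
G00 X56.37 Y28.59
M3 S881
G1 X69.61 Y27.59 F1091
G1 X89.29 Y26.95
G1 X105.95 Y27.54
G1 X110.11 Y30.23
M5
G00 X23.54 Y159.72
M3 S609
G1 X26.89 Y149.22 F2421
G1 X35.91 Y139.12
G1 X48.73 Y132.95
G1 X63.43 Y134.24
M5
G00 X24.10 Y107.57
M3 S609
G1 X35.53 Y235.34 F2421
G1 X10.87 Y78.43
G1 X74.34 Y51.41
G1 X121.68 Y160.10
G1 X61.67 Y39.32
M5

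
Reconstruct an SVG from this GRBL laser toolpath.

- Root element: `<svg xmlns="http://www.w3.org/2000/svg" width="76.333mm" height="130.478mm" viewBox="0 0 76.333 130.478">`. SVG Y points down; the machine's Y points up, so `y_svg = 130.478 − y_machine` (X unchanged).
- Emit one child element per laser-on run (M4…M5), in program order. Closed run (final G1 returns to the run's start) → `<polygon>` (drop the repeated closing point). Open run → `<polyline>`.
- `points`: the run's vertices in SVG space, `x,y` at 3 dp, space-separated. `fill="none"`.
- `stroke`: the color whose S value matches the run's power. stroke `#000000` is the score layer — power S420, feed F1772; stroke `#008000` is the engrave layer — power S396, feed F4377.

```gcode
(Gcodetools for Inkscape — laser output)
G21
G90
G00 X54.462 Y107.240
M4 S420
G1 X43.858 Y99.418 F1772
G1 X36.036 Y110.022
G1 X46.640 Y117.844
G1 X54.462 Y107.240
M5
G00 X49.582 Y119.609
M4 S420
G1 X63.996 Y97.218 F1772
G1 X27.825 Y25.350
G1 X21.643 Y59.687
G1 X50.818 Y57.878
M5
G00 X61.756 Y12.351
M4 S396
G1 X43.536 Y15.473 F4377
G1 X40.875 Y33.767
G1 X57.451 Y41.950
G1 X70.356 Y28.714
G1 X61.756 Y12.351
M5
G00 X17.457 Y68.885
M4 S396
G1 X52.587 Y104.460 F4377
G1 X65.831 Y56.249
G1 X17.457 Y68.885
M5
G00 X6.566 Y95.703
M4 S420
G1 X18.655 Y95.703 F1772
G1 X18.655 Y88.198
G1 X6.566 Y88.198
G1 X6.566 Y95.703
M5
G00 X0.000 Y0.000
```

Each laser-on run becomes one SVG element. Flip Y back into SVG space with y_svg = 130.478 − y_machine.

Run 1: power S420 maps to stroke `#000000` (score). The run returns to its start, so emit a `<polygon>` with points (Y-flipped): 54.462,23.238 43.858,31.060 36.036,20.456 46.640,12.634.

Run 2: S420 ⇒ score layer `#000000`. The run is open, so emit a `<polyline>` with points (Y-flipped): 49.582,10.869 63.996,33.260 27.825,105.128 21.643,70.791 50.818,72.600.

Run 3: the run's S396 means `#008000` (engrave). The run returns to its start, so emit a `<polygon>` with points (Y-flipped): 61.756,118.127 43.536,115.005 40.875,96.711 57.451,88.528 70.356,101.764.

Run 4: S396 ⇒ engrave layer `#008000`. The run returns to its start, so emit a `<polygon>` with points (Y-flipped): 17.457,61.593 52.587,26.018 65.831,74.229.

Run 5: the run's S420 means `#000000` (score). The run returns to its start, so emit a `<polygon>` with points (Y-flipped): 6.566,34.775 18.655,34.775 18.655,42.280 6.566,42.280.

<svg xmlns="http://www.w3.org/2000/svg" width="76.333mm" height="130.478mm" viewBox="0 0 76.333 130.478">
  <polygon points="54.462,23.238 43.858,31.060 36.036,20.456 46.640,12.634" fill="none" stroke="#000000"/>
  <polyline points="49.582,10.869 63.996,33.260 27.825,105.128 21.643,70.791 50.818,72.600" fill="none" stroke="#000000"/>
  <polygon points="61.756,118.127 43.536,115.005 40.875,96.711 57.451,88.528 70.356,101.764" fill="none" stroke="#008000"/>
  <polygon points="17.457,61.593 52.587,26.018 65.831,74.229" fill="none" stroke="#008000"/>
  <polygon points="6.566,34.775 18.655,34.775 18.655,42.280 6.566,42.280" fill="none" stroke="#000000"/>
</svg>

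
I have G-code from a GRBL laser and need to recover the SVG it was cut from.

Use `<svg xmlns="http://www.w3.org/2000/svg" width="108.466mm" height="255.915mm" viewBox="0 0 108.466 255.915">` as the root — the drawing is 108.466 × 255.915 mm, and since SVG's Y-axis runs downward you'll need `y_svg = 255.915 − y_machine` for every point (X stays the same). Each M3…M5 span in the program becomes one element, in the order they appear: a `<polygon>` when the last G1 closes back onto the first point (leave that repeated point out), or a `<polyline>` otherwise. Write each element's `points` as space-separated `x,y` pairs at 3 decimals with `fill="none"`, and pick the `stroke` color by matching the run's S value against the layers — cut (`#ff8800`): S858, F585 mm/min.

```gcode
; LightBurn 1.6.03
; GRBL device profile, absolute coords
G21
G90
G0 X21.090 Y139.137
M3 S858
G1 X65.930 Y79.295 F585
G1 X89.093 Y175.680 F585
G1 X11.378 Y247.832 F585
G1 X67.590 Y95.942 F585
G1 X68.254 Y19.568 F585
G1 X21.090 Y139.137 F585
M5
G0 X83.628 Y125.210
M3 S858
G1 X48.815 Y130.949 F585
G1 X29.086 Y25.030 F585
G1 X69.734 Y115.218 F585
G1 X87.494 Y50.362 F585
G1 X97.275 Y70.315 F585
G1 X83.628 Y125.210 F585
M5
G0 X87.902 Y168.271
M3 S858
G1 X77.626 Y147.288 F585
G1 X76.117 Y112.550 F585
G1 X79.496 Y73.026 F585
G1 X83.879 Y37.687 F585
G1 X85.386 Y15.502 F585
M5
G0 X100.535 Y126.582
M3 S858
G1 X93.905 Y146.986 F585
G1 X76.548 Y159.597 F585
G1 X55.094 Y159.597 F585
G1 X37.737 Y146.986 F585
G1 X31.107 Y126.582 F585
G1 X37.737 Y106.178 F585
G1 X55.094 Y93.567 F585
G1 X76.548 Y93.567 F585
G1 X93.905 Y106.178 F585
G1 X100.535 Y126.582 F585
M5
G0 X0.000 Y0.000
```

<svg xmlns="http://www.w3.org/2000/svg" width="108.466mm" height="255.915mm" viewBox="0 0 108.466 255.915">
  <polygon points="21.090,116.778 65.930,176.620 89.093,80.235 11.378,8.083 67.590,159.973 68.254,236.347" fill="none" stroke="#ff8800"/>
  <polygon points="83.628,130.705 48.815,124.966 29.086,230.885 69.734,140.697 87.494,205.553 97.275,185.600" fill="none" stroke="#ff8800"/>
  <polyline points="87.902,87.644 77.626,108.627 76.117,143.365 79.496,182.889 83.879,218.228 85.386,240.413" fill="none" stroke="#ff8800"/>
  <polygon points="100.535,129.333 93.905,108.929 76.548,96.318 55.094,96.318 37.737,108.929 31.107,129.333 37.737,149.737 55.094,162.348 76.548,162.348 93.905,149.737" fill="none" stroke="#ff8800"/>
</svg>

Machine Y-up, SVG Y-down with viewBox height 255.915, so y_svg = 255.915 − y_machine; X carries over. Every run uses S858, so all elements get stroke `#ff8800` (cut).

Run 1: The run returns to its start, so emit a `<polygon>` with points (Y-flipped): 21.090,116.778 65.930,176.620 89.093,80.235 11.378,8.083 67.590,159.973 68.254,236.347.

Run 2: The run returns to its start, so emit a `<polygon>` with points (Y-flipped): 83.628,130.705 48.815,124.966 29.086,230.885 69.734,140.697 87.494,205.553 97.275,185.600.

Run 3: The run is open, so emit a `<polyline>` with points (Y-flipped): 87.902,87.644 77.626,108.627 76.117,143.365 79.496,182.889 83.879,218.228 85.386,240.413.

Run 4: The run returns to its start, so emit a `<polygon>` with points (Y-flipped): 100.535,129.333 93.905,108.929 76.548,96.318 55.094,96.318 37.737,108.929 31.107,129.333 37.737,149.737 55.094,162.348 76.548,162.348 93.905,149.737.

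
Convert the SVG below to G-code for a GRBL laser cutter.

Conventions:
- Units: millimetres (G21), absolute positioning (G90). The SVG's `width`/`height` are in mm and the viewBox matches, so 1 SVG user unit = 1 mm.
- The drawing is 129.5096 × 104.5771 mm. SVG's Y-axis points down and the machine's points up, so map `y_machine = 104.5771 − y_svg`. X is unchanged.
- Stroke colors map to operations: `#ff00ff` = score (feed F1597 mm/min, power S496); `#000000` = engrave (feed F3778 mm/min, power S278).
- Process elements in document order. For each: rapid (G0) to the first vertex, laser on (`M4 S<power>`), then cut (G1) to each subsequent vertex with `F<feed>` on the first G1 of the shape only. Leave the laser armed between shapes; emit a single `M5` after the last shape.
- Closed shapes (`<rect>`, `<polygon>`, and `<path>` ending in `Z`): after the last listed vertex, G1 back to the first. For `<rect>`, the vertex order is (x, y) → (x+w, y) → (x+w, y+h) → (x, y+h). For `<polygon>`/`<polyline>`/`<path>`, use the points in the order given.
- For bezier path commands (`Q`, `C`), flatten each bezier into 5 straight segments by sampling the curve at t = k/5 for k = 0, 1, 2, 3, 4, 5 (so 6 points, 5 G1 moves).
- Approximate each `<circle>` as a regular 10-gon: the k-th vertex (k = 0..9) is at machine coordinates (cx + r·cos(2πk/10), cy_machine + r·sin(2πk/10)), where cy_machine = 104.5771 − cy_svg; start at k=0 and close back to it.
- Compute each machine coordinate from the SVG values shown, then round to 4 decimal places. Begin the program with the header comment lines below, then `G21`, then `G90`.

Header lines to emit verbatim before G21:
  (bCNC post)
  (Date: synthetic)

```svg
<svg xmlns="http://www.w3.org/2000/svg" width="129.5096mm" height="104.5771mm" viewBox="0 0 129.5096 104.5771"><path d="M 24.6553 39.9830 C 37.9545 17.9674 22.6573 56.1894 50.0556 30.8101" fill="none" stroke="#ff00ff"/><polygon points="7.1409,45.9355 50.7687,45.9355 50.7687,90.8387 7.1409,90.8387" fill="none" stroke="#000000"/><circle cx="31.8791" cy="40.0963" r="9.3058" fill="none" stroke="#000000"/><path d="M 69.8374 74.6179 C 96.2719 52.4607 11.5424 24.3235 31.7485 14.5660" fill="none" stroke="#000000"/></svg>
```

(bCNC post)
(Date: synthetic)
G21
G90
G0 X24.6553 Y64.5941
M4 S496
G1 X29.7736 Y71.5657 F1597
G1 X31.4507 Y70.0245
G1 X33.1088 Y65.9148
G1 X38.1697 Y65.1809
G1 X50.0556 Y73.7670
G0 X7.1409 Y58.6416
M4 S278
G1 X50.7687 Y58.6416 F3778
G1 X50.7687 Y13.7384
G1 X7.1409 Y13.7384
G1 X7.1409 Y58.6416
G0 X41.1849 Y64.4808
M4 S278
G1 X39.4077 Y69.9506 F3778
G1 X34.7548 Y73.3311
G1 X29.0034 Y73.3311
G1 X24.3505 Y69.9506
G1 X22.5733 Y64.4808
G1 X24.3505 Y59.0110
G1 X29.0034 Y55.6305
G1 X34.7548 Y55.6305
G1 X39.4077 Y59.0110
G1 X41.1849 Y64.4808
G0 X69.8374 Y29.9592
M4 S278
G1 X74.0872 Y43.7762 F3778
G1 X62.0305 Y57.8592
G1 X44.0399 Y71.0389
G1 X30.4883 Y82.1459
G1 X31.7485 Y90.0111
M5

Since the viewBox matches the mm dimensions, user units are millimetres directly. The only transform is the Y-flip y_m = 104.5771 − y_svg.

Shape 1 is a cubic bezier drawn with `<path>`. Its stroke #ff00ff means score at S496, F1597. After flipping Y the toolpath is (24.6553,64.5941) → (29.7736,71.5657) → (31.4507,70.0245) → (33.1088,65.9148) → (38.1697,65.1809) → (50.0556,73.7670).

Shape 2 is a rectangle drawn with `<polygon>`. Its stroke #000000 means engrave at S278, F3778. After flipping Y the toolpath is (7.1409,58.6416) → (50.7687,58.6416) → (50.7687,13.7384) → (7.1409,13.7384) → (7.1409,58.6416), returning to the start.

Shape 3 is a circle drawn with `<circle>`. Its stroke #000000 means engrave at S278, F3778. After flipping Y the toolpath is (41.1849,64.4808) → (39.4077,69.9506) → (34.7548,73.3311) → (29.0034,73.3311) → (24.3505,69.9506) → (22.5733,64.4808) → (24.3505,59.0110) → (29.0034,55.6305) → (34.7548,55.6305) → (39.4077,59.0110) → (41.1849,64.4808), returning to the start.

Shape 4 is a cubic bezier drawn with `<path>`. Its stroke #000000 means engrave at S278, F3778. After flipping Y the toolpath is (69.8374,29.9592) → (74.0872,43.7762) → (62.0305,57.8592) → (44.0399,71.0389) → (30.4883,82.1459) → (31.7485,90.0111).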